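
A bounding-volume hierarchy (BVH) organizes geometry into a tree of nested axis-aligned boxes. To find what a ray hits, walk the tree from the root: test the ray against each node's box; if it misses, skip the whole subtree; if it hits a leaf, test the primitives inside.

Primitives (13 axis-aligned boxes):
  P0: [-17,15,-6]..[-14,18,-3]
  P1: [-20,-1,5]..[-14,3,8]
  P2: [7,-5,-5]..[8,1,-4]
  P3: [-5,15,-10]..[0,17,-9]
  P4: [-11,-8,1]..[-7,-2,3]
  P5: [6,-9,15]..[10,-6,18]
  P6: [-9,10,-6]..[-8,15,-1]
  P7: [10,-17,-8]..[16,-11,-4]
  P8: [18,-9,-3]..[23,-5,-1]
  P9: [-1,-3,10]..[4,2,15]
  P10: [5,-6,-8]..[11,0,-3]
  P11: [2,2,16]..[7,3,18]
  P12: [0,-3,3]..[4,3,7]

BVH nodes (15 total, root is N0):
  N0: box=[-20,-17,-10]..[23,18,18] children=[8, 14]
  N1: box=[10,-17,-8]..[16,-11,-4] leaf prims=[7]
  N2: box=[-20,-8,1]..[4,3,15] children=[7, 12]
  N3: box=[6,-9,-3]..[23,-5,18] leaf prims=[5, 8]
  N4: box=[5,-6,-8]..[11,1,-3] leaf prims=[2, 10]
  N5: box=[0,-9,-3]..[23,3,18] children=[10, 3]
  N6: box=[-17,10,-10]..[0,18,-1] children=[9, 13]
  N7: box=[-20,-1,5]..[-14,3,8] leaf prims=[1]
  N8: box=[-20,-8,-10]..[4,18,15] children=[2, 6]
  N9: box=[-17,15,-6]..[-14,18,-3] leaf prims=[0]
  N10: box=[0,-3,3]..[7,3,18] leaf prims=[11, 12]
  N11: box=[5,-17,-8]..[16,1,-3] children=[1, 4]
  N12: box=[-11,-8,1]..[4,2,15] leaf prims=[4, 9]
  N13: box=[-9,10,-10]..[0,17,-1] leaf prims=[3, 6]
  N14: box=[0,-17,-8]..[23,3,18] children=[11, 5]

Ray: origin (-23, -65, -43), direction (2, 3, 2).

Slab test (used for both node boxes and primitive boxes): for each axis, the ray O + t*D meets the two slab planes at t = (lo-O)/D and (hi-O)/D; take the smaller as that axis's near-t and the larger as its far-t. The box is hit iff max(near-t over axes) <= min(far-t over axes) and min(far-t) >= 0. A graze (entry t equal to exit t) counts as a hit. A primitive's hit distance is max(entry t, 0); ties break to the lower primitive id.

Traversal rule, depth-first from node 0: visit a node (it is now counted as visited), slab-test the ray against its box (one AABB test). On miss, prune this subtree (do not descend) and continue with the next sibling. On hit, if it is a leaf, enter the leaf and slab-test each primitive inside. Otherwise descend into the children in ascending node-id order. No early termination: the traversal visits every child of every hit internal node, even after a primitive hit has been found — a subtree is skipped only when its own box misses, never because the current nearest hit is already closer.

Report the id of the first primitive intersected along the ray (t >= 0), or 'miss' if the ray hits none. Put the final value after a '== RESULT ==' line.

Traverse from the root:
N0 x:[3/2,23] y:[16,83/3] z:[33/2,61/2] -> hit [33/2,23], descend [8, 14]
  N8 x:[3/2,27/2] y:[19,83/3] z:[33/2,29] -> miss, prune
  N14 x:[23/2,23] y:[16,68/3] z:[35/2,61/2] -> hit [35/2,68/3], descend [5, 11]
    N5 x:[23/2,23] y:[56/3,68/3] z:[20,61/2] -> hit [20,68/3], descend [3, 10]
      N3 x:[29/2,23] y:[56/3,20] z:[20,61/2] -> hit [20,20] leaf, test {P5(miss), P8(miss)}
      N10 x:[23/2,15] y:[62/3,68/3] z:[23,61/2] -> miss, prune
    N11 x:[14,39/2] y:[16,22] z:[35/2,20] -> hit [35/2,39/2], descend [1, 4]
      N1 x:[33/2,39/2] y:[16,18] z:[35/2,39/2] -> hit [35/2,18] leaf, test {P7@t=35/2}
      N4 x:[14,17] y:[59/3,22] z:[35/2,20] -> miss, prune

9 AABB tests over nodes [0, 8, 14, 5, 3, 10, 11, 1, 4]; 2 leaves entered; closest P7.

== RESULT ==
7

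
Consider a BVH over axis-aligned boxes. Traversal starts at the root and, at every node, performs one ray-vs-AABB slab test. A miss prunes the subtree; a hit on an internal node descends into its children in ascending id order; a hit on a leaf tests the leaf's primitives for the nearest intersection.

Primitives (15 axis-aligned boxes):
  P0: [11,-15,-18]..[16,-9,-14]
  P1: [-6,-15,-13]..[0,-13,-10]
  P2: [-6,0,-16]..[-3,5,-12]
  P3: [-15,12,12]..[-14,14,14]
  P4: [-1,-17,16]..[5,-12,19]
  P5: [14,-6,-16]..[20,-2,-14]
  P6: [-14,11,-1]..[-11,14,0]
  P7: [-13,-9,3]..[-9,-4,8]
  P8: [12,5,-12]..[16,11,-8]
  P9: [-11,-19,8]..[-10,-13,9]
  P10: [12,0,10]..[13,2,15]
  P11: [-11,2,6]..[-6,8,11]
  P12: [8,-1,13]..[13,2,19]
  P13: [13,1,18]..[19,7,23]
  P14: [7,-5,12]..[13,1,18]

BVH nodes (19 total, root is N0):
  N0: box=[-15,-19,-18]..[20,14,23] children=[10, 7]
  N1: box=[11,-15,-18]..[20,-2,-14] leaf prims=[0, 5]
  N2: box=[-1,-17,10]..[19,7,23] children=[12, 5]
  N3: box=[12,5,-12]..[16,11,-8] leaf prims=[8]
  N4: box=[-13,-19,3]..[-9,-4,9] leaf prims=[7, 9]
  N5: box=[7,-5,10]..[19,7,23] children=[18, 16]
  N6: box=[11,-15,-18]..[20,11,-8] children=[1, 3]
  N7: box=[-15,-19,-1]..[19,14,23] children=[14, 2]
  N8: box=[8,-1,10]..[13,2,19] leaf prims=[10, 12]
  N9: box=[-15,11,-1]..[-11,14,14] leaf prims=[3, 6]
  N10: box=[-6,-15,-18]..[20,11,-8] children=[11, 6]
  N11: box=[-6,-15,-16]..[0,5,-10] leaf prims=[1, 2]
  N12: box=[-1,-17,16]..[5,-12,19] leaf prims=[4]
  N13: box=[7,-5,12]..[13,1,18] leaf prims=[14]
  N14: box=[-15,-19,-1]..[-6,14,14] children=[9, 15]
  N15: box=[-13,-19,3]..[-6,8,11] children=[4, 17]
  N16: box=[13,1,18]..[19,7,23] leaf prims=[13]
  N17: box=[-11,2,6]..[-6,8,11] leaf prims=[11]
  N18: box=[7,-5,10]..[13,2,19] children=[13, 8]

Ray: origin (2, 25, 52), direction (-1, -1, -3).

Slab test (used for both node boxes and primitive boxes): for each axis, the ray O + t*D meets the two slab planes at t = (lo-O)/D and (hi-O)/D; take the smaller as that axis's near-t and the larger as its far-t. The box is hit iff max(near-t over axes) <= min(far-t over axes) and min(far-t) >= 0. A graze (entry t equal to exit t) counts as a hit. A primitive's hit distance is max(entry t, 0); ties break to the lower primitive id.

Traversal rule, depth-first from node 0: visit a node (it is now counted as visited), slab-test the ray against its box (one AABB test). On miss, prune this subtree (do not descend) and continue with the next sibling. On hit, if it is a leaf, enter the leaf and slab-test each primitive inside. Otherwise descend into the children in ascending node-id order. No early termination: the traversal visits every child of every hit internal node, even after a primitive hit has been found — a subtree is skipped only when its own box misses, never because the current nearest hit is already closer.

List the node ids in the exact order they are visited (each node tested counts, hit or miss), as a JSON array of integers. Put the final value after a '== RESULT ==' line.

Trace the traversal:
N0 x:[-18,17] y:[11,44] z:[29/3,70/3] -> hit [11,17], descend [7, 10]
  N7 x:[-17,17] y:[11,44] z:[29/3,53/3] -> hit [11,17], descend [2, 14]
    N2 x:[-17,3] y:[18,42] z:[29/3,14] -> miss, prune
    N14 x:[8,17] y:[11,44] z:[38/3,53/3] -> hit [38/3,17], descend [9, 15]
      N9 x:[13,17] y:[11,14] z:[38/3,53/3] -> hit [13,14] leaf, test {P3(miss), P6(miss)}
      N15 x:[8,15] y:[17,44] z:[41/3,49/3] -> miss, prune
  N10 x:[-18,8] y:[14,40] z:[20,70/3] -> miss, prune

7 AABB tests over nodes [0, 7, 2, 14, 9, 15, 10]; 1 leaf entered; closest miss.

== RESULT ==
[0, 7, 2, 14, 9, 15, 10]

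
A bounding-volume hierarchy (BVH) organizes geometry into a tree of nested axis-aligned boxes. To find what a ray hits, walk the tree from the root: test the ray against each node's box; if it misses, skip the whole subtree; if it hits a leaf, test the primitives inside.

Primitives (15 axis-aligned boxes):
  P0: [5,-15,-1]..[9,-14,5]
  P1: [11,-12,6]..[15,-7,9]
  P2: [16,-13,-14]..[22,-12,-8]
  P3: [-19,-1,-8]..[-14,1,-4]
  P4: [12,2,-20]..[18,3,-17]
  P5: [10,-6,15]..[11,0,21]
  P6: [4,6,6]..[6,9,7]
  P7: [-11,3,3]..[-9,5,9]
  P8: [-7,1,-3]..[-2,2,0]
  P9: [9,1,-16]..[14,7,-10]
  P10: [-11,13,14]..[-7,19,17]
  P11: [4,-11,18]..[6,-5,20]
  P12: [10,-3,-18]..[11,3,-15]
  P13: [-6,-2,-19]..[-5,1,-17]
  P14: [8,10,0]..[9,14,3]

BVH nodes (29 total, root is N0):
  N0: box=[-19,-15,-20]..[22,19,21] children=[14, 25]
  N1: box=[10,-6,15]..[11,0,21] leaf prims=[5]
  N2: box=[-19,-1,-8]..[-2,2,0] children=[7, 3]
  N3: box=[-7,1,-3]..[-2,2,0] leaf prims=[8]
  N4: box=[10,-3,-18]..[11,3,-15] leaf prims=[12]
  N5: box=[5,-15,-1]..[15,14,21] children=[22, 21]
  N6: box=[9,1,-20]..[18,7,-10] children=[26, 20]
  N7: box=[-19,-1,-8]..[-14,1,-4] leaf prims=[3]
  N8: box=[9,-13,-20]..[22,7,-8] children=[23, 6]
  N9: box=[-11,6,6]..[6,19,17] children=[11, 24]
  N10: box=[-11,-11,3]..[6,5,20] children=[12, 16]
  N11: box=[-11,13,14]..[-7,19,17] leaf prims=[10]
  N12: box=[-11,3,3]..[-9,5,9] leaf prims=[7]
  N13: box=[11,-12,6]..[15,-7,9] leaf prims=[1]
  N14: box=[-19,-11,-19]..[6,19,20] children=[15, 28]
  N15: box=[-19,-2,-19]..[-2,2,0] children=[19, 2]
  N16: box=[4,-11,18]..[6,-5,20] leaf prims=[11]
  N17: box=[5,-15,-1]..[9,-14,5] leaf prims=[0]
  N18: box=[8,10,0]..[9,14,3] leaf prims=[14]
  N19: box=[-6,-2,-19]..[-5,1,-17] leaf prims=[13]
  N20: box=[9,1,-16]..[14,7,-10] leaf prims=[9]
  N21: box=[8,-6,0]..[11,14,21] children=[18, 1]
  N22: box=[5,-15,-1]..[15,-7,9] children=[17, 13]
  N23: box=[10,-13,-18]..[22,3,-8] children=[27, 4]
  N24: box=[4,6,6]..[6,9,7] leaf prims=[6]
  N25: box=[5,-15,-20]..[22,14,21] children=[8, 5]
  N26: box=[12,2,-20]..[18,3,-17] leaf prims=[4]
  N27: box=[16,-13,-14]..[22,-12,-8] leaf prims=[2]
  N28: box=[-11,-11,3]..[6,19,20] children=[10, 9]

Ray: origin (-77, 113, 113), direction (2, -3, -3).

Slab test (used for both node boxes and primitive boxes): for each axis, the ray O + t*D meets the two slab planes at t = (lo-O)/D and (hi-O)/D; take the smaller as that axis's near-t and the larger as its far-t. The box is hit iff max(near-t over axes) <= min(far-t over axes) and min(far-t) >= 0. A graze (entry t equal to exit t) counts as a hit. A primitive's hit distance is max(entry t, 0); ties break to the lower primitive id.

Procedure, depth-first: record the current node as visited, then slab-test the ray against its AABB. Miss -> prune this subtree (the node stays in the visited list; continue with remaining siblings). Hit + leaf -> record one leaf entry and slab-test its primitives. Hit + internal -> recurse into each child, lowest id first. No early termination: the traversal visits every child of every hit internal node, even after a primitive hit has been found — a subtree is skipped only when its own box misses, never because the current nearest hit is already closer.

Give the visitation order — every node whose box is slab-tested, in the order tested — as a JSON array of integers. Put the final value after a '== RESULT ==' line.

Traverse from the root:
N0 x:[29,99/2] y:[94/3,128/3] z:[92/3,133/3] -> hit [94/3,128/3], descend [14, 25]
  N14 x:[29,83/2] y:[94/3,124/3] z:[31,44] -> hit [94/3,124/3], descend [15, 28]
    N15 x:[29,75/2] y:[37,115/3] z:[113/3,44] -> miss, prune
    N28 x:[33,83/2] y:[94/3,124/3] z:[31,110/3] -> hit [33,110/3], descend [9, 10]
      N9 x:[33,83/2] y:[94/3,107/3] z:[32,107/3] -> hit [33,107/3], descend [11, 24]
        N11 x:[33,35] y:[94/3,100/3] z:[32,33] -> hit [33,33] leaf, test {P10@t=33}
        N24 x:[81/2,83/2] y:[104/3,107/3] z:[106/3,107/3] -> miss, prune
      N10 x:[33,83/2] y:[36,124/3] z:[31,110/3] -> hit [36,110/3], descend [12, 16]
        N12 x:[33,34] y:[36,110/3] z:[104/3,110/3] -> miss, prune
        N16 x:[81/2,83/2] y:[118/3,124/3] z:[31,95/3] -> miss, prune
  N25 x:[41,99/2] y:[33,128/3] z:[92/3,133/3] -> hit [41,128/3], descend [5, 8]
    N5 x:[41,46] y:[33,128/3] z:[92/3,38] -> miss, prune
    N8 x:[43,99/2] y:[106/3,42] z:[121/3,133/3] -> miss, prune

order=[0, 14, 15, 28, 9, 11, 24, 10, 12, 16, 25, 5, 8]  |boxes|=13  |leaves|=1  hit=P10

== RESULT ==
[0, 14, 15, 28, 9, 11, 24, 10, 12, 16, 25, 5, 8]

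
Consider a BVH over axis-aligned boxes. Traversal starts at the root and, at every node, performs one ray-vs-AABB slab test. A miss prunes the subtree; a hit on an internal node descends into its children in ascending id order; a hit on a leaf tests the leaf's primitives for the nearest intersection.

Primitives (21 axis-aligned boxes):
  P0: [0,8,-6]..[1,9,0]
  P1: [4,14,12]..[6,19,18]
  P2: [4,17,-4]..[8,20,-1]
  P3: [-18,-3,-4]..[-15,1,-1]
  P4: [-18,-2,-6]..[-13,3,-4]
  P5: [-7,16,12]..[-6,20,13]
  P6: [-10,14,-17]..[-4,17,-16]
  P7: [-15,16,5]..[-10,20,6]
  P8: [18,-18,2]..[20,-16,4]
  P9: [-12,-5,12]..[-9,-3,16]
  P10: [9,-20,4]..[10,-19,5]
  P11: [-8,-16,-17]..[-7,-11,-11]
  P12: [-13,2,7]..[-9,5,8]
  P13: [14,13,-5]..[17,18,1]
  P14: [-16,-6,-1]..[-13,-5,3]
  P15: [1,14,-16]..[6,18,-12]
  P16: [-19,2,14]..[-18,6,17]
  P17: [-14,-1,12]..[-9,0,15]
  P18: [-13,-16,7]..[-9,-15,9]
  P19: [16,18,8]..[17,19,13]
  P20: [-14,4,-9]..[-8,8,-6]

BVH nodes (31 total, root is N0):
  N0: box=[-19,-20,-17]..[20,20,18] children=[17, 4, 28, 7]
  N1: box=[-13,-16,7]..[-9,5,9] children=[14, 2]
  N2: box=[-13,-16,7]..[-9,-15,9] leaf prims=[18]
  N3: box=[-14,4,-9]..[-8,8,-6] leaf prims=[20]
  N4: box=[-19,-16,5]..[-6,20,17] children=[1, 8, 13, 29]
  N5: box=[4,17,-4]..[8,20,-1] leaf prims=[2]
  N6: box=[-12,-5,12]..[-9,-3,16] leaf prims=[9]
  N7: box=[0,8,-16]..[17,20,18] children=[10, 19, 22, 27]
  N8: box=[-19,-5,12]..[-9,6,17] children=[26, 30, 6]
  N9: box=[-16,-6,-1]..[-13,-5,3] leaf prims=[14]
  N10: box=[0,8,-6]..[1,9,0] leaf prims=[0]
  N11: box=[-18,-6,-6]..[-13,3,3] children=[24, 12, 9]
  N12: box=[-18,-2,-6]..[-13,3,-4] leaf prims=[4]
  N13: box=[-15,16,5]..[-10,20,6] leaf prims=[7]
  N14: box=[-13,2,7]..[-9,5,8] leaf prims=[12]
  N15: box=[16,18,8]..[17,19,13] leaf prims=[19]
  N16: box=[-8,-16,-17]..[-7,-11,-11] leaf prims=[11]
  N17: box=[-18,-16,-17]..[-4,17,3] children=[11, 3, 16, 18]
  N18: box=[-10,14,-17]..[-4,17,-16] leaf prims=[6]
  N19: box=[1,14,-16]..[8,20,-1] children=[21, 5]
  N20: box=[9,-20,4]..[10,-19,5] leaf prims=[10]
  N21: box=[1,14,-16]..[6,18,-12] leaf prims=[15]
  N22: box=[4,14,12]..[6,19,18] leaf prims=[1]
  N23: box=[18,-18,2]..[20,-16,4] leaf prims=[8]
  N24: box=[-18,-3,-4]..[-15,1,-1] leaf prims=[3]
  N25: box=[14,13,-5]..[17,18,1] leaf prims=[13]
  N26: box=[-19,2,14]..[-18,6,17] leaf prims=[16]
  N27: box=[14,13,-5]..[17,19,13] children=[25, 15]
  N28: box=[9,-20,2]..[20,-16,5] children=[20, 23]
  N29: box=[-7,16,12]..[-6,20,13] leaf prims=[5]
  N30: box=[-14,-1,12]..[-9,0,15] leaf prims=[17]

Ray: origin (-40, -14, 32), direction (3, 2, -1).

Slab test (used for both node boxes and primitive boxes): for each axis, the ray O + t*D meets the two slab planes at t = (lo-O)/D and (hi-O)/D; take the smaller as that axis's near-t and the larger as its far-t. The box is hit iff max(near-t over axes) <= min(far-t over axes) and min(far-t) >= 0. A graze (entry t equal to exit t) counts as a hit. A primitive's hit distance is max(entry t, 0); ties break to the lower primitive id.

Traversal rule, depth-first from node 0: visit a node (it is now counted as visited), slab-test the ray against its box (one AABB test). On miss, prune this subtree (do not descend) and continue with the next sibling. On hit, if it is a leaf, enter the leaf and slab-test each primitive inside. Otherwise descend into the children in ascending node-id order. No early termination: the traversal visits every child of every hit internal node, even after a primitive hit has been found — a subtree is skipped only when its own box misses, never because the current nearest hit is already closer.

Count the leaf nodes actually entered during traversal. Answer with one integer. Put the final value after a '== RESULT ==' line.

Walk:
N0 x:[7,20] y:[-3,17] z:[14,49] -> hit [14,17], descend [4, 7, 17, 28]
  N4 x:[7,34/3] y:[-1,17] z:[15,27] -> miss, prune
  N7 x:[40/3,19] y:[11,17] z:[14,48] -> hit [14,17], descend [10, 19, 22, 27]
    N10 x:[40/3,41/3] y:[11,23/2] z:[32,38] -> miss, prune
    N19 x:[41/3,16] y:[14,17] z:[33,48] -> miss, prune
    N22 x:[44/3,46/3] y:[14,33/2] z:[14,20] -> hit [44/3,46/3] leaf, test {P1@t=44/3}
    N27 x:[18,19] y:[27/2,33/2] z:[19,37] -> miss, prune
  N17 x:[22/3,12] y:[-1,31/2] z:[29,49] -> miss, prune
  N28 x:[49/3,20] y:[-3,-1] z:[27,30] -> miss, prune

Summary -> nodes [0, 4, 7, 10, 19, 22, 27, 17, 28]; box-tests=9; leaf-entries=1; first=P1

== RESULT ==
1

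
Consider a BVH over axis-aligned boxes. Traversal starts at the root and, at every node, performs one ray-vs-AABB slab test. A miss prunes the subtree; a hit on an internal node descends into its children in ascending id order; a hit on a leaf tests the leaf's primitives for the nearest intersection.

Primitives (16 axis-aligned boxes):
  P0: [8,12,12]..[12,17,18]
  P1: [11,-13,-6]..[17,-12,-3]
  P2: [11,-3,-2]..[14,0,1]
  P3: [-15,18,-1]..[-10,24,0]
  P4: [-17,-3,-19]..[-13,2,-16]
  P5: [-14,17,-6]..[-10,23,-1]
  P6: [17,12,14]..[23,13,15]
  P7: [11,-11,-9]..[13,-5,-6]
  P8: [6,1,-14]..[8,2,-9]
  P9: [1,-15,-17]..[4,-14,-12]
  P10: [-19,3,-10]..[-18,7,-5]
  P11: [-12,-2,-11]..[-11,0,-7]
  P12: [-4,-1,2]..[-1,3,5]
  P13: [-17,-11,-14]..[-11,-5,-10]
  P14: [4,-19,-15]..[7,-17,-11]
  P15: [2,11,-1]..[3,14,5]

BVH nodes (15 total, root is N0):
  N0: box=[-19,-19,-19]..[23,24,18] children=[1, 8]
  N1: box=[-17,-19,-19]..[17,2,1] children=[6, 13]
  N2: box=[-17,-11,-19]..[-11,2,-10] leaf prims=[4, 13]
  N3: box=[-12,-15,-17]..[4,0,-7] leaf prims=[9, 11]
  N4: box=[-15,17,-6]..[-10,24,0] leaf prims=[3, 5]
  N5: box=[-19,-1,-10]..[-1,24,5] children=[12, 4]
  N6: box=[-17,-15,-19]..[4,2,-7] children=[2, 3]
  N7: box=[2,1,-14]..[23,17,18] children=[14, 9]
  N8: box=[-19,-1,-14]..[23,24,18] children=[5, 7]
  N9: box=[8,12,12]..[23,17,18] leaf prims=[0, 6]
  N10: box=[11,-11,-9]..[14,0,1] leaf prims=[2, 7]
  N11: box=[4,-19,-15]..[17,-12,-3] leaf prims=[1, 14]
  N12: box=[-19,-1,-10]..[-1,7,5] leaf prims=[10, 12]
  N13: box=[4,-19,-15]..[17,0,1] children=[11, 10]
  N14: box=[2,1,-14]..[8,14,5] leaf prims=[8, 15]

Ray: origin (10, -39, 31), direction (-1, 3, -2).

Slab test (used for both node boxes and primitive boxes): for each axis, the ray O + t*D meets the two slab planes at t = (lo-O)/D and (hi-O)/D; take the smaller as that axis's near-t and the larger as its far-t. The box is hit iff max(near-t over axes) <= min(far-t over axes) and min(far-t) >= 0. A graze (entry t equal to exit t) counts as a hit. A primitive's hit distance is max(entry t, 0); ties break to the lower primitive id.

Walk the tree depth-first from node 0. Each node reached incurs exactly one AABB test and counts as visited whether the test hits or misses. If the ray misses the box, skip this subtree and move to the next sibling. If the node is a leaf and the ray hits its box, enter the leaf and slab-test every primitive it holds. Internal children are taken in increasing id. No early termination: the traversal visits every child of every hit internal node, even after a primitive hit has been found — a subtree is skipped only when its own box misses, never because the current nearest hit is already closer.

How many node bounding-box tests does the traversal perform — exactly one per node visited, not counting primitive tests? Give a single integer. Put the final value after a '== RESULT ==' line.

Trace the traversal:
N0 x:[-13,29] y:[20/3,21] z:[13/2,25] -> hit [20/3,21], descend [1, 8]
  N1 x:[-7,27] y:[20/3,41/3] z:[15,25] -> miss, prune
  N8 x:[-13,29] y:[38/3,21] z:[13/2,45/2] -> hit [38/3,21], descend [5, 7]
    N5 x:[11,29] y:[38/3,21] z:[13,41/2] -> hit [13,41/2], descend [4, 12]
      N4 x:[20,25] y:[56/3,21] z:[31/2,37/2] -> miss, prune
      N12 x:[11,29] y:[38/3,46/3] z:[13,41/2] -> hit [13,46/3] leaf, test {P10(miss), P12@t=13}
    N7 x:[-13,8] y:[40/3,56/3] z:[13/2,45/2] -> miss, prune

Visited [0, 1, 8, 5, 4, 12, 7]. Tests: 7 box, 1 leaf. Nearest: P12.

== RESULT ==
7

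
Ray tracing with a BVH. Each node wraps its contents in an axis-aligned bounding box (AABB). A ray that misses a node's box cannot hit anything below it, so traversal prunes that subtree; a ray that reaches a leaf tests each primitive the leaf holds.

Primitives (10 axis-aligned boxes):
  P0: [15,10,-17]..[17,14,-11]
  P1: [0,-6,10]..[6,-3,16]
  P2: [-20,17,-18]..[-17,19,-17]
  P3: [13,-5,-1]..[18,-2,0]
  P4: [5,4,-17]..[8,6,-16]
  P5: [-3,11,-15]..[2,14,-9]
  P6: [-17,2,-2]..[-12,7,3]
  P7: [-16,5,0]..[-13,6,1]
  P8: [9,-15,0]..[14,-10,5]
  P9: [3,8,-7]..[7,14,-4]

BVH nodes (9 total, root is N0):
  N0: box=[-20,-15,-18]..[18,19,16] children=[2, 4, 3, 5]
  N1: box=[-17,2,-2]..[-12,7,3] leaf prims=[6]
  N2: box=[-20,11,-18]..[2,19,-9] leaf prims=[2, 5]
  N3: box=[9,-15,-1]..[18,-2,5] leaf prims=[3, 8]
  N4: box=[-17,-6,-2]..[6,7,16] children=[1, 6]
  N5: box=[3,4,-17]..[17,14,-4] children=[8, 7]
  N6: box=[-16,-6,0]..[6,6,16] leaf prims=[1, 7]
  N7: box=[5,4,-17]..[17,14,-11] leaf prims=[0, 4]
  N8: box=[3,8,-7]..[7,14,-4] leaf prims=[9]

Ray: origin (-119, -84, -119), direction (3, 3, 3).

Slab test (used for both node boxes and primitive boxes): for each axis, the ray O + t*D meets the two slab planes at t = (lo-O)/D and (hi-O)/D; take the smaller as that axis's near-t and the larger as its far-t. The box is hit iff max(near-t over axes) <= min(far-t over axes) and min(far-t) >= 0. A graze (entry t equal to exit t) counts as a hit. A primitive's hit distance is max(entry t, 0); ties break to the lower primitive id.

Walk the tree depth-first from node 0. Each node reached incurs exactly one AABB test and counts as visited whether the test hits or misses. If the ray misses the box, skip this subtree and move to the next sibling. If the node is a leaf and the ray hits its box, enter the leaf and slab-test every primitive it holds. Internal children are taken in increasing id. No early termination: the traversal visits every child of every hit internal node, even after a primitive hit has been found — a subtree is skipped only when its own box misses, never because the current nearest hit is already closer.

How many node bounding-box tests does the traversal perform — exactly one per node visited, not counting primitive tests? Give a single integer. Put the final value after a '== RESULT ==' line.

Trace the traversal:
N0 x:[33,137/3] y:[23,103/3] z:[101/3,45] -> hit [101/3,103/3], descend [2, 3, 4, 5]
  N2 x:[33,121/3] y:[95/3,103/3] z:[101/3,110/3] -> hit [101/3,103/3] leaf, test {P2@t=101/3, P5(miss)}
  N3 x:[128/3,137/3] y:[23,82/3] z:[118/3,124/3] -> miss, prune
  N4 x:[34,125/3] y:[26,91/3] z:[39,45] -> miss, prune
  N5 x:[122/3,136/3] y:[88/3,98/3] z:[34,115/3] -> miss, prune

Summary -> nodes [0, 2, 3, 4, 5]; box-tests=5; leaf-entries=1; first=P2

== RESULT ==
5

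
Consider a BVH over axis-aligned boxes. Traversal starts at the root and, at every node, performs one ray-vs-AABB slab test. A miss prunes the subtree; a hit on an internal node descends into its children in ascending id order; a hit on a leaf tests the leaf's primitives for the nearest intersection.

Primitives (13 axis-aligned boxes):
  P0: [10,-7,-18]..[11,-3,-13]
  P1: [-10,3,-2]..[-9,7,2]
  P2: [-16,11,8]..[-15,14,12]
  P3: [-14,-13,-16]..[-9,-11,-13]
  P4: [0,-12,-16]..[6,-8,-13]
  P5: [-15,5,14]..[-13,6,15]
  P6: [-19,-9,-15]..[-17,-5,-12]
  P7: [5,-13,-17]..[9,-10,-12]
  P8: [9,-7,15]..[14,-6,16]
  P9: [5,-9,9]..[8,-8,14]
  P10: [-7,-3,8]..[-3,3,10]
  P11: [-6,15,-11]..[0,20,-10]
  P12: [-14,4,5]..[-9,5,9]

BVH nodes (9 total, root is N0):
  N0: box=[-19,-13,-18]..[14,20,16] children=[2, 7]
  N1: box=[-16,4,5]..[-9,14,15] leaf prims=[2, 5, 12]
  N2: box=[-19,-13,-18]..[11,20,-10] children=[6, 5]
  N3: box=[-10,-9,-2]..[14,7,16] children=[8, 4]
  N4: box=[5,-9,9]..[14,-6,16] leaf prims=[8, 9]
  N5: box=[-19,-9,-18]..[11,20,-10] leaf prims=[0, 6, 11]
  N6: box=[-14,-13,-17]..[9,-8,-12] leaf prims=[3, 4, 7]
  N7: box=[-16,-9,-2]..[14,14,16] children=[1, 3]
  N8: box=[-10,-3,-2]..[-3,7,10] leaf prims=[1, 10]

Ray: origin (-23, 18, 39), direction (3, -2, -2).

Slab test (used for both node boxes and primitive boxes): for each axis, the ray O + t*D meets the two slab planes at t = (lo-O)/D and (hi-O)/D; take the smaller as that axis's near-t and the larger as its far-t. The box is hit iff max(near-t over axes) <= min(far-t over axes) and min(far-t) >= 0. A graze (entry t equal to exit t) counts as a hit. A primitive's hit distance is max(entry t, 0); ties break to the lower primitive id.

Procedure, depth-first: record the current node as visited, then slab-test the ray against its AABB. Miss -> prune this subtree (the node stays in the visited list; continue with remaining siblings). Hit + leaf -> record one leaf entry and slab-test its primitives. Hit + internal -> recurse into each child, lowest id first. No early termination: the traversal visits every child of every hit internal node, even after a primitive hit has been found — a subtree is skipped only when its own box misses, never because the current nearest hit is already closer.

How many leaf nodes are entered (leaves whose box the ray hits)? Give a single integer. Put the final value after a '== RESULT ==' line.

Traverse from the root:
N0 x:[4/3,37/3] y:[-1,31/2] z:[23/2,57/2] -> hit [23/2,37/3], descend [2, 7]
  N2 x:[4/3,34/3] y:[-1,31/2] z:[49/2,57/2] -> miss, prune
  N7 x:[7/3,37/3] y:[2,27/2] z:[23/2,41/2] -> hit [23/2,37/3], descend [1, 3]
    N1 x:[7/3,14/3] y:[2,7] z:[12,17] -> miss, prune
    N3 x:[13/3,37/3] y:[11/2,27/2] z:[23/2,41/2] -> hit [23/2,37/3], descend [4, 8]
      N4 x:[28/3,37/3] y:[12,27/2] z:[23/2,15] -> hit [12,37/3] leaf, test {P8@t=12, P9(miss)}
      N8 x:[13/3,20/3] y:[11/2,21/2] z:[29/2,41/2] -> miss, prune

Visited [0, 2, 7, 1, 3, 4, 8]. Tests: 7 box, 1 leaf. Nearest: P8.

== RESULT ==
1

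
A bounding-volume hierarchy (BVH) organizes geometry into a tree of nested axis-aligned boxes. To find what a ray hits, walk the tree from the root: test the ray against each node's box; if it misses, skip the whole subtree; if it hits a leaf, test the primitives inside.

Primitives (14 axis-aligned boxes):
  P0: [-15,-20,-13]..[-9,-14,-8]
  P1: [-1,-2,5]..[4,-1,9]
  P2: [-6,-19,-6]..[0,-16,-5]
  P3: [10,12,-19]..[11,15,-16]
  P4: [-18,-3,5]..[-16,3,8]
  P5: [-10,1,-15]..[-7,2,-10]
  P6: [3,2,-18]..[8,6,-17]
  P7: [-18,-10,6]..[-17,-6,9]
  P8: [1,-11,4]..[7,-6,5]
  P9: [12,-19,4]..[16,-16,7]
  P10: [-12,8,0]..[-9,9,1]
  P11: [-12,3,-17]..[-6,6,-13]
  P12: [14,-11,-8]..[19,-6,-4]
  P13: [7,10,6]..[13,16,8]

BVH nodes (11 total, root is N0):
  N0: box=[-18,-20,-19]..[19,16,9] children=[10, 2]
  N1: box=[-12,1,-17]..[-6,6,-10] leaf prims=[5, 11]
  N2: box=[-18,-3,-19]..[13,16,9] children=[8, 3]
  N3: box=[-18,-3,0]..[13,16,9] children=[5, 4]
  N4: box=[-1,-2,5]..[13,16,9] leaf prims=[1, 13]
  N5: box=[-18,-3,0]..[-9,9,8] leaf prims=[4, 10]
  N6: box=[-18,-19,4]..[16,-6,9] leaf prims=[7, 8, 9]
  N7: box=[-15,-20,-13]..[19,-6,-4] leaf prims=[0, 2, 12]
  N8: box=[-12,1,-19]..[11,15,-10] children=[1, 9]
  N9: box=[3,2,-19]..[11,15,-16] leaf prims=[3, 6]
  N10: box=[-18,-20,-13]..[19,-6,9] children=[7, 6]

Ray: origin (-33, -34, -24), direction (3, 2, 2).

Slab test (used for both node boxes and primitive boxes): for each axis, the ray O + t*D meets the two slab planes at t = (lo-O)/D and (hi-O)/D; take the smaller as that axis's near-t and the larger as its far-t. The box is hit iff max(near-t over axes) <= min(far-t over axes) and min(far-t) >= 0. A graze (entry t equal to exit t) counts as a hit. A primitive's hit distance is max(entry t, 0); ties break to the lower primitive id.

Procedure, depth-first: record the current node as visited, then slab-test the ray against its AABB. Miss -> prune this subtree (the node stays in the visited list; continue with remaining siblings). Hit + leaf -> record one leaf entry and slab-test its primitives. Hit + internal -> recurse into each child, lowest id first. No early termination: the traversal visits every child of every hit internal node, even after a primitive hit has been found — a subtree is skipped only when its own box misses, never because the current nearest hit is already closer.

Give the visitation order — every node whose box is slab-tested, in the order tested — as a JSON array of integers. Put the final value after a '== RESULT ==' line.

Traverse from the root:
N0 x:[5,52/3] y:[7,25] z:[5/2,33/2] -> hit [7,33/2], descend [2, 10]
  N2 x:[5,46/3] y:[31/2,25] z:[5/2,33/2] -> miss, prune
  N10 x:[5,52/3] y:[7,14] z:[11/2,33/2] -> hit [7,14], descend [6, 7]
    N6 x:[5,49/3] y:[15/2,14] z:[14,33/2] -> hit [14,14] leaf, test {P7(miss), P8(miss), P9(miss)}
    N7 x:[6,52/3] y:[7,14] z:[11/2,10] -> hit [7,10] leaf, test {P0@t=7, P2@t=9, P12(miss)}

Summary -> nodes [0, 2, 10, 6, 7]; box-tests=5; leaf-entries=2; first=P0

== RESULT ==
[0, 2, 10, 6, 7]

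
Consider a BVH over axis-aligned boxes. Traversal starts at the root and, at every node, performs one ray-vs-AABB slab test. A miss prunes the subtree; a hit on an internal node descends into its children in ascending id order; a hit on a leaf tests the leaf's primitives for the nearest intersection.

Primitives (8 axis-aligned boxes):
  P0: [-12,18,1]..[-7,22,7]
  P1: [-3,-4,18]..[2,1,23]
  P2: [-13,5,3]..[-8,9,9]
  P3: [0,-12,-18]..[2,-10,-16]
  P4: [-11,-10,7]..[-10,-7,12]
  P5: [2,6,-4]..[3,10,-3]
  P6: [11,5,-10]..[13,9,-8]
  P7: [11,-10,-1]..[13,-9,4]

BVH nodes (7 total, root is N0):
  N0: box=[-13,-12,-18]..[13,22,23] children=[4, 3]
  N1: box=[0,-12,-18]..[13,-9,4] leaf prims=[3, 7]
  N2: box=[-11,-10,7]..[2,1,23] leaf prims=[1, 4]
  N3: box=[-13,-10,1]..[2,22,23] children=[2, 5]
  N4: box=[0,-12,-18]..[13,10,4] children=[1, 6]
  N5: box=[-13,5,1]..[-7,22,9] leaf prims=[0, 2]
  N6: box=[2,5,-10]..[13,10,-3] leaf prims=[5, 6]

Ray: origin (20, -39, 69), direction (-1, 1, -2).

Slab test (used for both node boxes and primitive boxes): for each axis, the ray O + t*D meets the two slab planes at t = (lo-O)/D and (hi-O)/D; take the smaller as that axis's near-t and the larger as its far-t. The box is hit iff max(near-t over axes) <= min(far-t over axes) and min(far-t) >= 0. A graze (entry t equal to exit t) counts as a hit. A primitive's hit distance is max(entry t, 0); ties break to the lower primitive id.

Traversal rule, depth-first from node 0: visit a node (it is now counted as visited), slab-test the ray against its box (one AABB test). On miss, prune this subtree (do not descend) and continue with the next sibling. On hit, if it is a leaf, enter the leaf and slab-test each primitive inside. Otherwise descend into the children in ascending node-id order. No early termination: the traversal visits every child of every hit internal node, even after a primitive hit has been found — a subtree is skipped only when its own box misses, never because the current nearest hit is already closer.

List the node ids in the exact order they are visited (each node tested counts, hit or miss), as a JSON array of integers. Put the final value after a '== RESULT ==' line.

Walk:
N0 x:[7,33] y:[27,61] z:[23,87/2] -> hit [27,33], descend [3, 4]
  N3 x:[18,33] y:[29,61] z:[23,34] -> hit [29,33], descend [2, 5]
    N2 x:[18,31] y:[29,40] z:[23,31] -> hit [29,31] leaf, test {P1(miss), P4@t=30}
    N5 x:[27,33] y:[44,61] z:[30,34] -> miss, prune
  N4 x:[7,20] y:[27,49] z:[65/2,87/2] -> miss, prune

5 AABB tests over nodes [0, 3, 2, 5, 4]; 1 leaf entered; closest P4.

== RESULT ==
[0, 3, 2, 5, 4]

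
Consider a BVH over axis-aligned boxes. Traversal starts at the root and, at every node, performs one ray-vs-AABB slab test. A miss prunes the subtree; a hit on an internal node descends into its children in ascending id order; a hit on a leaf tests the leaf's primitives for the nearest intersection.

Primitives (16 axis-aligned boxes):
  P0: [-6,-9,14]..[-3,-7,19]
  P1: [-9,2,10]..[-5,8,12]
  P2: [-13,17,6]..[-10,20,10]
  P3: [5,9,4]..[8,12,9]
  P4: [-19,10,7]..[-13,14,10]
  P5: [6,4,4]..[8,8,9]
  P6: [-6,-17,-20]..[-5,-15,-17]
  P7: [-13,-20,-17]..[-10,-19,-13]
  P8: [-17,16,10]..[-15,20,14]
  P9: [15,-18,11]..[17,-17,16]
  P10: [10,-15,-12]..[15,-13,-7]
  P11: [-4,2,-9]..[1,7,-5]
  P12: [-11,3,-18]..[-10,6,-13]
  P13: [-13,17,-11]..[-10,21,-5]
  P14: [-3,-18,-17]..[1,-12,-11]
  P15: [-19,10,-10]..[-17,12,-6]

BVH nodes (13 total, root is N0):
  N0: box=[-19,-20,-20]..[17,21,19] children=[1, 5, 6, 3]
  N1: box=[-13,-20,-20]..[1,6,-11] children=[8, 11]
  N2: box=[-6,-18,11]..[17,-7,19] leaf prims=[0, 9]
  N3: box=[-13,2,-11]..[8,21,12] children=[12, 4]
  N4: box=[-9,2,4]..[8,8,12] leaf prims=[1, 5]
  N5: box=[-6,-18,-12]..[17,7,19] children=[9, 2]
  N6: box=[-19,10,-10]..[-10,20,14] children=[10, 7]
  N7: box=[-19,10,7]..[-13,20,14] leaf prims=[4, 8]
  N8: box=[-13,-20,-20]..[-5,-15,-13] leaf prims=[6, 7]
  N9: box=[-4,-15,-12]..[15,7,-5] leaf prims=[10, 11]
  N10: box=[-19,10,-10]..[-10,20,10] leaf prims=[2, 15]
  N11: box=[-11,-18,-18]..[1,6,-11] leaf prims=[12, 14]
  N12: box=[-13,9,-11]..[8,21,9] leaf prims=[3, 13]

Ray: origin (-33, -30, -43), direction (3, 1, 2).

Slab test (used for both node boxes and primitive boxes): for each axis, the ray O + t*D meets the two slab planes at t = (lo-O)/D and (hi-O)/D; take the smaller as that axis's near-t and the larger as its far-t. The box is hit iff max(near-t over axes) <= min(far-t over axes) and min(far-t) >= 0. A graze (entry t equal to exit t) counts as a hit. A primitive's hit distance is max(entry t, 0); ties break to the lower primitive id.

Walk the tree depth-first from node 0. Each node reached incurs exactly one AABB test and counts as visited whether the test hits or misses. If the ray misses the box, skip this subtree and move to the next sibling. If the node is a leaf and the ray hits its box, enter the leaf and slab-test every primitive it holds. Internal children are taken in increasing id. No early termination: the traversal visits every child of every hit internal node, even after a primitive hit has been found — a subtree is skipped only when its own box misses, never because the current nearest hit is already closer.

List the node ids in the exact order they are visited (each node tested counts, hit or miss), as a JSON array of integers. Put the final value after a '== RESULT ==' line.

Trace the traversal:
N0 x:[14/3,50/3] y:[10,51] z:[23/2,31] -> hit [23/2,50/3], descend [1, 3, 5, 6]
  N1 x:[20/3,34/3] y:[10,36] z:[23/2,16] -> miss, prune
  N3 x:[20/3,41/3] y:[32,51] z:[16,55/2] -> miss, prune
  N5 x:[9,50/3] y:[12,37] z:[31/2,31] -> hit [31/2,50/3], descend [2, 9]
    N2 x:[9,50/3] y:[12,23] z:[27,31] -> miss, prune
    N9 x:[29/3,16] y:[15,37] z:[31/2,19] -> hit [31/2,16] leaf, test {P10@t=31/2, P11(miss)}
  N6 x:[14/3,23/3] y:[40,50] z:[33/2,57/2] -> miss, prune

Visited [0, 1, 3, 5, 2, 9, 6]. Tests: 7 box, 1 leaf. Nearest: P10.

== RESULT ==
[0, 1, 3, 5, 2, 9, 6]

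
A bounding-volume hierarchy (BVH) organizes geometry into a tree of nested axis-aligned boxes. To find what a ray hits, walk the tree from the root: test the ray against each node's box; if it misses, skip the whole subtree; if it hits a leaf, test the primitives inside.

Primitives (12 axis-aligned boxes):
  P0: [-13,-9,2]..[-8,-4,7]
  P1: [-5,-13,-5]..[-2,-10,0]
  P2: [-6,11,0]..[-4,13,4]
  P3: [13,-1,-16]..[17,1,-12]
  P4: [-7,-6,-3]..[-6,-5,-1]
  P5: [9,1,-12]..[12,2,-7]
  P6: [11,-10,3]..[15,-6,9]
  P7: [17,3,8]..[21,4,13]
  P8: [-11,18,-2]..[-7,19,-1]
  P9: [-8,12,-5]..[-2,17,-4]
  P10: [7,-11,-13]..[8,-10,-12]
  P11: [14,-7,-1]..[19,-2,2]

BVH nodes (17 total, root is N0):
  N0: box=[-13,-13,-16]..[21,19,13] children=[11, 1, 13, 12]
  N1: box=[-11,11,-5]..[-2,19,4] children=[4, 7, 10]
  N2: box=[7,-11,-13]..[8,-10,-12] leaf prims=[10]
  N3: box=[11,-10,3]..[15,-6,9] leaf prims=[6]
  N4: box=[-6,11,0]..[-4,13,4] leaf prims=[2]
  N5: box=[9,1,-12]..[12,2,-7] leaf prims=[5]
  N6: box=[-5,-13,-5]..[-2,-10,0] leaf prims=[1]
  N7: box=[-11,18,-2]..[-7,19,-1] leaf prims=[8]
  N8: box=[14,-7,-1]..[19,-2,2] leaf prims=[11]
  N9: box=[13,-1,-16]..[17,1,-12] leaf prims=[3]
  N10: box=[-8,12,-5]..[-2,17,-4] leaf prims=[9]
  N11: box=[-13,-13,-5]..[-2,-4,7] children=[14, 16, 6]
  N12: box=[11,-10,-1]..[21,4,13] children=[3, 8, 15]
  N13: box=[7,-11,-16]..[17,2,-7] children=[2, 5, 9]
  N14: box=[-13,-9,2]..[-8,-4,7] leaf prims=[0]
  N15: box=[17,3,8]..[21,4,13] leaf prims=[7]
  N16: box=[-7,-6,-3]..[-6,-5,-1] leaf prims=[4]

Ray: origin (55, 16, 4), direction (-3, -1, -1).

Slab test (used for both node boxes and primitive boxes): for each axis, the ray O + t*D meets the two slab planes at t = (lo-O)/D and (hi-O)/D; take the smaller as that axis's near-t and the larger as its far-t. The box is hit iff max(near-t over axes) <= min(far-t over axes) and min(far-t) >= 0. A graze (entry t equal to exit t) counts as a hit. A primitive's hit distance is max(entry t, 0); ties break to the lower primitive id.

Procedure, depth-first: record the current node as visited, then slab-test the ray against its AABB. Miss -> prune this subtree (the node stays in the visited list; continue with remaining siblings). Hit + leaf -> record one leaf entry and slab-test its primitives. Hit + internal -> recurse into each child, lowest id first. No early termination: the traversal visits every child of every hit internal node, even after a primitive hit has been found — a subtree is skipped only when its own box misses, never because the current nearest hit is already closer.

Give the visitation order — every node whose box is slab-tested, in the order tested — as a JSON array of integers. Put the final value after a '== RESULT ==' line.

Trace the traversal:
N0 x:[34/3,68/3] y:[-3,29] z:[-9,20] -> hit [34/3,20], descend [1, 11, 12, 13]
  N1 x:[19,22] y:[-3,5] z:[0,9] -> miss, prune
  N11 x:[19,68/3] y:[20,29] z:[-3,9] -> miss, prune
  N12 x:[34/3,44/3] y:[12,26] z:[-9,5] -> miss, prune
  N13 x:[38/3,16] y:[14,27] z:[11,20] -> hit [14,16], descend [2, 5, 9]
    N2 x:[47/3,16] y:[26,27] z:[16,17] -> miss, prune
    N5 x:[43/3,46/3] y:[14,15] z:[11,16] -> hit [43/3,15] leaf, test {P5@t=43/3}
    N9 x:[38/3,14] y:[15,17] z:[16,20] -> miss, prune

order=[0, 1, 11, 12, 13, 2, 5, 9]  |boxes|=8  |leaves|=1  hit=P5

== RESULT ==
[0, 1, 11, 12, 13, 2, 5, 9]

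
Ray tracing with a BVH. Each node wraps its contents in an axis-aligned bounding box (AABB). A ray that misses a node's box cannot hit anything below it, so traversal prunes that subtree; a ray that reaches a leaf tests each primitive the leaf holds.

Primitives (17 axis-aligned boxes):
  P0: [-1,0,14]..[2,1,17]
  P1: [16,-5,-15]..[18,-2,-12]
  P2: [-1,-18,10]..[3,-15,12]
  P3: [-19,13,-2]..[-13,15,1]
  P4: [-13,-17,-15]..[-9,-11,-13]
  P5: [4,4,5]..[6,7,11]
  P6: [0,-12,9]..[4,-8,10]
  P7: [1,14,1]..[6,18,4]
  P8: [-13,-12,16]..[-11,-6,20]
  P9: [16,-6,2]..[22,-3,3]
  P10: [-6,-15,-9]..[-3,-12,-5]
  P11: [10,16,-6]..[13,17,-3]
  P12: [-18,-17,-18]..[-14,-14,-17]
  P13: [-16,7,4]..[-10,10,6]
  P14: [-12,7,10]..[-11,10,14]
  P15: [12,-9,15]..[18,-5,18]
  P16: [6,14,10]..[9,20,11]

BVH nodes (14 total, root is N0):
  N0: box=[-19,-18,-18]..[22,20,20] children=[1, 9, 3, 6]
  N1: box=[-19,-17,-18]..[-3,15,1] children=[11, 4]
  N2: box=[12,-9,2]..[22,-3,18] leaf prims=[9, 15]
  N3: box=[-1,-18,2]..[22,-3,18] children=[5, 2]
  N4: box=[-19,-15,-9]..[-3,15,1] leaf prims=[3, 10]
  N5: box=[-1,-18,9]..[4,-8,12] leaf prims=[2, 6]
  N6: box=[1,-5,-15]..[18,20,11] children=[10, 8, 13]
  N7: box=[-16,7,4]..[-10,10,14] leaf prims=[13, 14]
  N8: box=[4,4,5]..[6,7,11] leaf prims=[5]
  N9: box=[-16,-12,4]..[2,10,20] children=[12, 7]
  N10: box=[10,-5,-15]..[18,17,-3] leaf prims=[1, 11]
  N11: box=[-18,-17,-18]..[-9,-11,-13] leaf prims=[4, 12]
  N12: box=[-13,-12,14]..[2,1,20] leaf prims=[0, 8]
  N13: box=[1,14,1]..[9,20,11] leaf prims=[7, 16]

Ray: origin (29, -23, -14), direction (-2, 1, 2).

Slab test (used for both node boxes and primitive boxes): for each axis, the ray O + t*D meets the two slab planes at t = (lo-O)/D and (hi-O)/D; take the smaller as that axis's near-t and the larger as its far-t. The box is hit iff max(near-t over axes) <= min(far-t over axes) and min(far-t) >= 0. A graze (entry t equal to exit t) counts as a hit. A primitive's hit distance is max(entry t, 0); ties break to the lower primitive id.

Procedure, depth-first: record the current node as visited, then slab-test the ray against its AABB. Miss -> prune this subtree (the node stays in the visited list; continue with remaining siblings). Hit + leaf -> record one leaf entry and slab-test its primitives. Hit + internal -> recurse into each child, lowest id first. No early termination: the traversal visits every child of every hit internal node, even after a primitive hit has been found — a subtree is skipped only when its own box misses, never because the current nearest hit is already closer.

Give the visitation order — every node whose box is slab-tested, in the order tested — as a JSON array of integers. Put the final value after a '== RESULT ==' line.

Walk:
N0 x:[7/2,24] y:[5,43] z:[-2,17] -> hit [5,17], descend [1, 3, 6, 9]
  N1 x:[16,24] y:[6,38] z:[-2,15/2] -> miss, prune
  N3 x:[7/2,15] y:[5,20] z:[8,16] -> hit [8,15], descend [2, 5]
    N2 x:[7/2,17/2] y:[14,20] z:[8,16] -> miss, prune
    N5 x:[25/2,15] y:[5,15] z:[23/2,13] -> hit [25/2,13] leaf, test {P2(miss), P6(miss)}
  N6 x:[11/2,14] y:[18,43] z:[-1/2,25/2] -> miss, prune
  N9 x:[27/2,45/2] y:[11,33] z:[9,17] -> hit [27/2,17], descend [7, 12]
    N7 x:[39/2,45/2] y:[30,33] z:[9,14] -> miss, prune
    N12 x:[27/2,21] y:[11,24] z:[14,17] -> hit [14,17] leaf, test {P0(miss), P8(miss)}

order=[0, 1, 3, 2, 5, 6, 9, 7, 12]  |boxes|=9  |leaves|=2  hit=miss

== RESULT ==
[0, 1, 3, 2, 5, 6, 9, 7, 12]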